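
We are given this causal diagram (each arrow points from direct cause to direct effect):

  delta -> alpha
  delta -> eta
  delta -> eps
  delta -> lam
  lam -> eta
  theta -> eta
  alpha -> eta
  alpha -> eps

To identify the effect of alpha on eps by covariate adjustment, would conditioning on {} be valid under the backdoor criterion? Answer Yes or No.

Backdoor paths from alpha to eps (paths whose first edge points into alpha):
  P1: alpha <- delta -> eps
Condition 1 (no descendant of alpha in the set): holds — descendants of alpha are {eps, eta}; none are in {}.
Condition 2 (every backdoor path blocked by {}):
  P1: open — no interior node is in the conditioning set.
{} does not satisfy the backdoor criterion.

No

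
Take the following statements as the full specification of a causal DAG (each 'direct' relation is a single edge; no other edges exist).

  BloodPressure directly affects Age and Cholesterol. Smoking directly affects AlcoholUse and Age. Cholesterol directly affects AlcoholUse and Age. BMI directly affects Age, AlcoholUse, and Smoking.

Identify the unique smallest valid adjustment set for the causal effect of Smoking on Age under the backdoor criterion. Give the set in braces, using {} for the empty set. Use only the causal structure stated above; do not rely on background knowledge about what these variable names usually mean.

Variables eligible for adjustment (non-descendants of Smoking, excluding Smoking and Age): {BMI, BloodPressure, Cholesterol}.
Backdoor paths from Smoking to Age:
  P1: Smoking <- BMI -> Age
  P2: Smoking <- BMI -> AlcoholUse <- Cholesterol <- BloodPressure -> Age
  P3: Smoking <- BMI -> AlcoholUse <- Cholesterol -> Age
The empty set is not sufficient: P1 (Smoking <- BMI -> Age) has no collider blocking it and no conditioned non-collider, so it is open.
Try {BMI}:
  P1: blocked at fork node BMI ∈ conditioning set.
  P2: blocked at fork node BMI ∈ conditioning set.
  P3: blocked at fork node BMI ∈ conditioning set.
{BMI} contains no descendant of Smoking and blocks every backdoor path.
No other singleton works — e.g. {BloodPressure} leaves P1 open — so {BMI} is the unique smallest valid adjustment set.

{BMI}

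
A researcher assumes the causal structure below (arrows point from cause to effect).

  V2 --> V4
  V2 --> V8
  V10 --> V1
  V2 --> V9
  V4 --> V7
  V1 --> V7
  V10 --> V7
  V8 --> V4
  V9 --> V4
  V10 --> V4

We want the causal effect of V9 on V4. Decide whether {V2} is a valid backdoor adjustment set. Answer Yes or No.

Yes

Backdoor paths from V9 to V4 (paths whose first edge points into V9):
  P1: V9 <- V2 -> V8 -> V4
  P2: V9 <- V2 -> V4
Condition 1 (no descendant of V9 in the set): holds — descendants of V9 are {V4, V7}; none are in {V2}.
Condition 2 (every backdoor path blocked by {V2}):
  P1: blocked at fork node V2 ∈ conditioning set.
  P2: blocked at fork node V2 ∈ conditioning set.
{V2} satisfies the backdoor criterion.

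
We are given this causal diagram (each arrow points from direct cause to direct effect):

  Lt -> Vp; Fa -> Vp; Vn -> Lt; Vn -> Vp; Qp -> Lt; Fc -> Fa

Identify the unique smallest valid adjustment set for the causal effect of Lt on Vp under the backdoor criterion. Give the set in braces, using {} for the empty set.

{Vn}

Variables eligible for adjustment (non-descendants of Lt, excluding Lt and Vp): {Fa, Fc, Qp, Vn}.
Backdoor paths from Lt to Vp:
  P1: Lt <- Vn -> Vp
The empty set is not sufficient: P1 (Lt <- Vn -> Vp) has no collider blocking it and no conditioned non-collider, so it is open.
Try {Vn}:
  P1: blocked at fork node Vn ∈ conditioning set.
{Vn} contains no descendant of Lt and blocks every backdoor path.
No other singleton works — e.g. {Qp} leaves P1 open — so {Vn} is the unique smallest valid adjustment set.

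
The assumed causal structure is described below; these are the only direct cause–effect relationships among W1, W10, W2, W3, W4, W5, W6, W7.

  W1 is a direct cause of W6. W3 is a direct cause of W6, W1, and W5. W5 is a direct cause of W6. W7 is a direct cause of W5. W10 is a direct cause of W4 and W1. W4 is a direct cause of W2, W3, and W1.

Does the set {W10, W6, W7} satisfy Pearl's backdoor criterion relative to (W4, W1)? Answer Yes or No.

No

Backdoor paths from W4 to W1 (paths whose first edge points into W4):
  P1: W4 <- W10 -> W1
Condition 1 (no descendant of W4 in the set): FAILS — W6 is a descendant of W4.
Condition 2 (every backdoor path blocked by {W10, W6, W7}):
  P1: blocked at fork node W10 ∈ conditioning set.
{W10, W6, W7} does not satisfy the backdoor criterion.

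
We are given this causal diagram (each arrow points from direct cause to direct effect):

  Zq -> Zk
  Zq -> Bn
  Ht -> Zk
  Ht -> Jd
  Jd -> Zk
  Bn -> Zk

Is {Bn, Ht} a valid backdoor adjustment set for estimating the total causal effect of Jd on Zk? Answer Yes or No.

Yes

Backdoor paths from Jd to Zk (paths whose first edge points into Jd):
  P1: Jd <- Ht -> Zk
Condition 1 (no descendant of Jd in the set): holds — descendants of Jd are {Zk}; none are in {Bn, Ht}.
Condition 2 (every backdoor path blocked by {Bn, Ht}):
  P1: blocked at fork node Ht ∈ conditioning set.
{Bn, Ht} satisfies the backdoor criterion.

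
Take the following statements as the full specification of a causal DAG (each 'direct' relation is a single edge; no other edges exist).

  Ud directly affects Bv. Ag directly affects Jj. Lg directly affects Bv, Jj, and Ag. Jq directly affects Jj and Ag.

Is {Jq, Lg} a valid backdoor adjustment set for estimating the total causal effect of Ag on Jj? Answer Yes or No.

Backdoor paths from Ag to Jj (paths whose first edge points into Ag):
  P1: Ag <- Lg -> Jj
  P2: Ag <- Jq -> Jj
Condition 1 (no descendant of Ag in the set): holds — descendants of Ag are {Jj}; none are in {Jq, Lg}.
Condition 2 (every backdoor path blocked by {Jq, Lg}):
  P1: blocked at fork node Lg ∈ conditioning set.
  P2: blocked at fork node Jq ∈ conditioning set.
{Jq, Lg} satisfies the backdoor criterion.

Yes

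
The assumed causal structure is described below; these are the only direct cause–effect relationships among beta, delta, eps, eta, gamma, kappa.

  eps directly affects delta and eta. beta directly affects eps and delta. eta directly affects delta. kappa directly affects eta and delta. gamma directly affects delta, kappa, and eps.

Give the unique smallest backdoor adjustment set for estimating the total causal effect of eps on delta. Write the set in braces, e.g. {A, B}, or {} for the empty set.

Variables eligible for adjustment (non-descendants of eps, excluding eps and delta): {beta, gamma, kappa}.
Backdoor paths from eps to delta:
  P1: eps <- gamma -> kappa -> eta -> delta
  P2: eps <- gamma -> kappa -> delta
  P3: eps <- gamma -> delta
  P4: eps <- beta -> delta
The empty set is not sufficient: P1 (eps <- gamma -> kappa -> eta -> delta) has no collider blocking it and no conditioned non-collider, so it is open.
Try {beta, gamma}:
  P1: blocked at fork node gamma ∈ conditioning set.
  P2: blocked at fork node gamma ∈ conditioning set.
  P3: blocked at fork node gamma ∈ conditioning set.
  P4: blocked at fork node beta ∈ conditioning set.
{beta, gamma} contains no descendant of eps and blocks every backdoor path.
Every element of {beta, gamma} is needed (dropping beta leaves P4 open; dropping gamma leaves P1 open), so no proper subset is valid.
Among all size-2 subsets of the eligible variables, only {beta, gamma} blocks every backdoor path, so it is the unique smallest valid adjustment set.

{beta, gamma}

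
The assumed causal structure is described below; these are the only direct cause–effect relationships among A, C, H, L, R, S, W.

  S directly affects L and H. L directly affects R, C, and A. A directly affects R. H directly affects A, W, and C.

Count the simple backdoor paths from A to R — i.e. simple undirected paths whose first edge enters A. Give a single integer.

3

A backdoor path from A to R is any simple undirected path whose first edge points into A (i.e. leaves A via a parent).
Parents of A: {H, L}.
Enumerating:
  P1: A <- L -> R
  P2: A <- H <- S -> L -> R
  P3: A <- H -> C <- L -> R
That exhausts the simple backdoor paths. Count: 3.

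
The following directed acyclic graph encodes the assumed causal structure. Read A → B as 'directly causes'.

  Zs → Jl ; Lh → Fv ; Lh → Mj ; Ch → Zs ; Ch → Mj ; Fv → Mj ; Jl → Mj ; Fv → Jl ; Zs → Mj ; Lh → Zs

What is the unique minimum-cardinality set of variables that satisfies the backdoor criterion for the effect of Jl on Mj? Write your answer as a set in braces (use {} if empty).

{Fv, Zs}

Variables eligible for adjustment (non-descendants of Jl, excluding Jl and Mj): {Ch, Fv, Lh, Zs}.
Backdoor paths from Jl to Mj:
  P1: Jl <- Zs <- Ch -> Mj
  P2: Jl <- Zs <- Lh -> Fv -> Mj
  P3: Jl <- Zs <- Lh -> Mj
  P4: Jl <- Zs -> Mj
  P5: Jl <- Fv <- Lh -> Zs <- Ch -> Mj
  P6: Jl <- Fv <- Lh -> Zs -> Mj
  P7: Jl <- Fv <- Lh -> Mj
  P8: Jl <- Fv -> Mj
The empty set is not sufficient: P1 (Jl <- Zs <- Ch -> Mj) has no collider blocking it and no conditioned non-collider, so it is open.
Try {Fv, Zs}:
  P1: blocked at chain node Zs ∈ conditioning set.
  P2: blocked at chain node Zs ∈ conditioning set.
  P3: blocked at chain node Zs ∈ conditioning set.
  P4: blocked at fork node Zs ∈ conditioning set.
  P5: blocked at chain node Fv ∈ conditioning set.
  P6: blocked at chain node Fv ∈ conditioning set.
  P7: blocked at chain node Fv ∈ conditioning set.
  P8: blocked at fork node Fv ∈ conditioning set.
{Fv, Zs} contains no descendant of Jl and blocks every backdoor path.
Every element of {Fv, Zs} is needed (dropping Fv leaves P5 open; dropping Zs leaves P1 open), so no proper subset is valid.
Among all size-2 subsets of the eligible variables, only {Fv, Zs} blocks every backdoor path, so it is the unique smallest valid adjustment set.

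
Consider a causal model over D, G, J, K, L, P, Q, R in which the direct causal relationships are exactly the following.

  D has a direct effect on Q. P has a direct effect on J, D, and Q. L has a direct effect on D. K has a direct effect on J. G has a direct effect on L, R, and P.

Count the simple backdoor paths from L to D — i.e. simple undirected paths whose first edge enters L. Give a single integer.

A backdoor path from L to D is any simple undirected path whose first edge points into L (i.e. leaves L via a parent).
Parents of L: {G}.
Enumerating:
  P1: L <- G -> P -> D
  P2: L <- G -> P -> Q <- D
That exhausts the simple backdoor paths. Count: 2.

2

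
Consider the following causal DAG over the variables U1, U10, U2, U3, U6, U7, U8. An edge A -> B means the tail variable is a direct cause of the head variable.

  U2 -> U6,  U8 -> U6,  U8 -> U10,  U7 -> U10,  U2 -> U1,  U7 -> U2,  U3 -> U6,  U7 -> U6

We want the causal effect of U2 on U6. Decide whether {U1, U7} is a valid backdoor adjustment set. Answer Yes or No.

Backdoor paths from U2 to U6 (paths whose first edge points into U2):
  P1: U2 <- U7 -> U10 <- U8 -> U6
  P2: U2 <- U7 -> U6
Condition 1 (no descendant of U2 in the set): FAILS — U1 is a descendant of U2.
Condition 2 (every backdoor path blocked by {U1, U7}):
  P1: blocked at fork node U7 ∈ conditioning set.
  P2: blocked at fork node U7 ∈ conditioning set.
{U1, U7} does not satisfy the backdoor criterion.

No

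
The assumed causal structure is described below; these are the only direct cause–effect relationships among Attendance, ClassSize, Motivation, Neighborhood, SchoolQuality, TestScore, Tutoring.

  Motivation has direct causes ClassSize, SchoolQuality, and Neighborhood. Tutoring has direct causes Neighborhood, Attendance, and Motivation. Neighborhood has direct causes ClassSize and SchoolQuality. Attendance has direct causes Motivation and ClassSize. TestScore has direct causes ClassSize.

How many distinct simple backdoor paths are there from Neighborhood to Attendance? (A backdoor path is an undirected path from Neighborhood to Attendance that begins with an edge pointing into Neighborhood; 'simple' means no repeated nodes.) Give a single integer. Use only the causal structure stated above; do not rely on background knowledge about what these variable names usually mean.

A backdoor path from Neighborhood to Attendance is any simple undirected path whose first edge points into Neighborhood (i.e. leaves Neighborhood via a parent).
Parents of Neighborhood: {ClassSize, SchoolQuality}.
Enumerating:
  P1: Neighborhood <- SchoolQuality -> Motivation <- ClassSize -> Attendance
  P2: Neighborhood <- SchoolQuality -> Motivation -> Attendance
  P3: Neighborhood <- SchoolQuality -> Motivation -> Tutoring <- Attendance
  P4: Neighborhood <- ClassSize -> Motivation -> Attendance
  P5: Neighborhood <- ClassSize -> Motivation -> Tutoring <- Attendance
  P6: Neighborhood <- ClassSize -> Attendance
That exhausts the simple backdoor paths. Count: 6.

6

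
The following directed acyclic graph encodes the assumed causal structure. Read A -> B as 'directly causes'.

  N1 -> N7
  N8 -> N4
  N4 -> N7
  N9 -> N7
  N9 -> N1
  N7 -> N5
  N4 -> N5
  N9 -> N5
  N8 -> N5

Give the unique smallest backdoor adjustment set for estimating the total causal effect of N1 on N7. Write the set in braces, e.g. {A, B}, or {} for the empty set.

Variables eligible for adjustment (non-descendants of N1, excluding N1 and N7): {N4, N8, N9}.
Backdoor paths from N1 to N7:
  P1: N1 <- N9 -> N7
  P2: N1 <- N9 -> N5 <- N8 -> N4 -> N7
  P3: N1 <- N9 -> N5 <- N4 -> N7
  P4: N1 <- N9 -> N5 <- N7
The empty set is not sufficient: P1 (N1 <- N9 -> N7) has no collider blocking it and no conditioned non-collider, so it is open.
Try {N9}:
  P1: blocked at fork node N9 ∈ conditioning set.
  P2: blocked at fork node N9 ∈ conditioning set.
  P3: blocked at fork node N9 ∈ conditioning set.
  P4: blocked at fork node N9 ∈ conditioning set.
{N9} contains no descendant of N1 and blocks every backdoor path.
No other singleton works — e.g. {N8} leaves P1 open — so {N9} is the unique smallest valid adjustment set.

{N9}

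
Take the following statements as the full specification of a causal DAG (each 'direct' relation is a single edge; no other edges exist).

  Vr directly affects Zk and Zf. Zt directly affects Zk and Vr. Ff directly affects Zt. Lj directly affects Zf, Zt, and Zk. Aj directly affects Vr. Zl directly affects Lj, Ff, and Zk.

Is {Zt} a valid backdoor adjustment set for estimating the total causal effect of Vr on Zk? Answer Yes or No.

Backdoor paths from Vr to Zk (paths whose first edge points into Vr):
  P1: Vr <- Zt <- Ff <- Zl -> Lj -> Zk
  P2: Vr <- Zt <- Ff <- Zl -> Zk
  P3: Vr <- Zt <- Lj <- Zl -> Zk
  P4: Vr <- Zt <- Lj -> Zk
  P5: Vr <- Zt -> Zk
Condition 1 (no descendant of Vr in the set): holds — descendants of Vr are {Zf, Zk}; none are in {Zt}.
Condition 2 (every backdoor path blocked by {Zt}):
  P1: blocked at chain node Zt ∈ conditioning set.
  P2: blocked at chain node Zt ∈ conditioning set.
  P3: blocked at chain node Zt ∈ conditioning set.
  P4: blocked at chain node Zt ∈ conditioning set.
  P5: blocked at fork node Zt ∈ conditioning set.
{Zt} satisfies the backdoor criterion.

Yes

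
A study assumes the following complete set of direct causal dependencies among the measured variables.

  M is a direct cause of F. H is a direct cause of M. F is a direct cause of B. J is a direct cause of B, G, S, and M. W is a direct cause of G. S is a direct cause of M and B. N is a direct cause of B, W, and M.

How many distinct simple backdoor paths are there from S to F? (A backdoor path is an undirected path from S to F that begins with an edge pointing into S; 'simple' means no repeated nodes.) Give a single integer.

A backdoor path from S to F is any simple undirected path whose first edge points into S (i.e. leaves S via a parent).
Parents of S: {J}.
Enumerating:
  P1: S <- J -> M <- N -> B <- F
  P2: S <- J -> M -> F
  P3: S <- J -> B <- N -> M -> F
  P4: S <- J -> B <- F
  P5: S <- J -> G <- W <- N -> M -> F
  P6: S <- J -> G <- W <- N -> B <- F
That exhausts the simple backdoor paths. Count: 6.

6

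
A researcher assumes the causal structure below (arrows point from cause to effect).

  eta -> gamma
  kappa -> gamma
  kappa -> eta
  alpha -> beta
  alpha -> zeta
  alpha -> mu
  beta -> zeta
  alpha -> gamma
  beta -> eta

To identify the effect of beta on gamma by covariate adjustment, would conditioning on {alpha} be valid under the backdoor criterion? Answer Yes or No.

Backdoor paths from beta to gamma (paths whose first edge points into beta):
  P1: beta <- alpha -> gamma
Condition 1 (no descendant of beta in the set): holds — descendants of beta are {eta, gamma, zeta}; none are in {alpha}.
Condition 2 (every backdoor path blocked by {alpha}):
  P1: blocked at fork node alpha ∈ conditioning set.
{alpha} satisfies the backdoor criterion.

Yes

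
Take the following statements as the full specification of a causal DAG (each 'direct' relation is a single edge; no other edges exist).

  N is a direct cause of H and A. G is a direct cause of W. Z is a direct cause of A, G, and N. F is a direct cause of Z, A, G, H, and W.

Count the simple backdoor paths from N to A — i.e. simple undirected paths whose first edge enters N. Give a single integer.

A backdoor path from N to A is any simple undirected path whose first edge points into N (i.e. leaves N via a parent).
Parents of N: {Z}.
Enumerating:
  P1: N <- Z <- F -> A
  P2: N <- Z -> G <- F -> A
  P3: N <- Z -> G -> W <- F -> A
  P4: N <- Z -> A
That exhausts the simple backdoor paths. Count: 4.

4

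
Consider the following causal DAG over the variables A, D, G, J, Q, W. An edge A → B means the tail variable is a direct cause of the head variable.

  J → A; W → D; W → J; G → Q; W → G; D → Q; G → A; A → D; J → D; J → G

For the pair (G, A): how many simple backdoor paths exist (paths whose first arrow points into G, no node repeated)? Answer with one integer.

7

A backdoor path from G to A is any simple undirected path whose first edge points into G (i.e. leaves G via a parent).
Parents of G: {J, W}.
Enumerating:
  P1: G <- W -> J -> A
  P2: G <- W -> J -> D <- A
  P3: G <- W -> D <- J -> A
  P4: G <- W -> D <- A
  P5: G <- J <- W -> D <- A
  P6: G <- J -> A
  P7: G <- J -> D <- A
That exhausts the simple backdoor paths. Count: 7.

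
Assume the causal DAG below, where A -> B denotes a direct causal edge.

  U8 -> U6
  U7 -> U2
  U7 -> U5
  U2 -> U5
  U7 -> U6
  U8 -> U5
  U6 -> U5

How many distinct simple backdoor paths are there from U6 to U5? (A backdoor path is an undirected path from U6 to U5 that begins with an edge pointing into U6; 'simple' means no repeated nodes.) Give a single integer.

3

A backdoor path from U6 to U5 is any simple undirected path whose first edge points into U6 (i.e. leaves U6 via a parent).
Parents of U6: {U7, U8}.
Enumerating:
  P1: U6 <- U7 -> U2 -> U5
  P2: U6 <- U7 -> U5
  P3: U6 <- U8 -> U5
That exhausts the simple backdoor paths. Count: 3.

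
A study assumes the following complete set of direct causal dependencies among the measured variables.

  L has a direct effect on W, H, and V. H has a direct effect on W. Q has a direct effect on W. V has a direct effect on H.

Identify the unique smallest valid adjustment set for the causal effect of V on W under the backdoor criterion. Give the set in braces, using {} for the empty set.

Variables eligible for adjustment (non-descendants of V, excluding V and W): {L, Q}.
Backdoor paths from V to W:
  P1: V <- L -> H -> W
  P2: V <- L -> W
The empty set is not sufficient: P1 (V <- L -> H -> W) has no collider blocking it and no conditioned non-collider, so it is open.
Try {L}:
  P1: blocked at fork node L ∈ conditioning set.
  P2: blocked at fork node L ∈ conditioning set.
{L} contains no descendant of V and blocks every backdoor path.
No other singleton works — e.g. {Q} leaves P1 open — so {L} is the unique smallest valid adjustment set.

{L}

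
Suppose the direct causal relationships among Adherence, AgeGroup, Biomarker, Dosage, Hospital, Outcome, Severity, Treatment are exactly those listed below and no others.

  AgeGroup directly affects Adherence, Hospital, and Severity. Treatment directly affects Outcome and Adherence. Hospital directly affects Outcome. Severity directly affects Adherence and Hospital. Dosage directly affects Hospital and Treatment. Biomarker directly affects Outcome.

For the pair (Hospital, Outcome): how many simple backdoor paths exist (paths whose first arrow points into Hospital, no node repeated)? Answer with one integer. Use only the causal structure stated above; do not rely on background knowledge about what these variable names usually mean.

5

A backdoor path from Hospital to Outcome is any simple undirected path whose first edge points into Hospital (i.e. leaves Hospital via a parent).
Parents of Hospital: {AgeGroup, Dosage, Severity}.
Enumerating:
  P1: Hospital <- Dosage -> Treatment -> Outcome
  P2: Hospital <- AgeGroup -> Severity -> Adherence <- Treatment -> Outcome
  P3: Hospital <- AgeGroup -> Adherence <- Treatment -> Outcome
  P4: Hospital <- Severity <- AgeGroup -> Adherence <- Treatment -> Outcome
  P5: Hospital <- Severity -> Adherence <- Treatment -> Outcome
That exhausts the simple backdoor paths. Count: 5.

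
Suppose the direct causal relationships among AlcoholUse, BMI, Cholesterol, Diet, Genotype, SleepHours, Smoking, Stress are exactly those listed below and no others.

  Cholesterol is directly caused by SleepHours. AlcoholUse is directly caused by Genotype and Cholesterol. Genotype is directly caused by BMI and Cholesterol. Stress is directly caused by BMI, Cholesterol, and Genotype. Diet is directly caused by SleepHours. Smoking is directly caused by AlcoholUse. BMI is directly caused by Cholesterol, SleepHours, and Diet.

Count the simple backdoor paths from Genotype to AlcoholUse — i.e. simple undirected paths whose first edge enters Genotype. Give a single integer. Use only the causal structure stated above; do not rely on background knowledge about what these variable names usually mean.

A backdoor path from Genotype to AlcoholUse is any simple undirected path whose first edge points into Genotype (i.e. leaves Genotype via a parent).
Parents of Genotype: {BMI, Cholesterol}.
Enumerating:
  P1: Genotype <- Cholesterol -> AlcoholUse
  P2: Genotype <- BMI <- SleepHours -> Cholesterol -> AlcoholUse
  P3: Genotype <- BMI <- Cholesterol -> AlcoholUse
  P4: Genotype <- BMI <- Diet <- SleepHours -> Cholesterol -> AlcoholUse
  P5: Genotype <- BMI -> Stress <- Cholesterol -> AlcoholUse
That exhausts the simple backdoor paths. Count: 5.

5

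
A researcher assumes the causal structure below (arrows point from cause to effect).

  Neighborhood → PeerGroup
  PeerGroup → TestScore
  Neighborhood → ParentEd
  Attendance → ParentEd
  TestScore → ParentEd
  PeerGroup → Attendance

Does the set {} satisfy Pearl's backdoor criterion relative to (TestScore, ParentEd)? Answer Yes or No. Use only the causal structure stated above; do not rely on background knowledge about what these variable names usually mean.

No

Backdoor paths from TestScore to ParentEd (paths whose first edge points into TestScore):
  P1: TestScore <- PeerGroup <- Neighborhood -> ParentEd
  P2: TestScore <- PeerGroup -> Attendance -> ParentEd
Condition 1 (no descendant of TestScore in the set): holds — descendants of TestScore are {ParentEd}; none are in {}.
Condition 2 (every backdoor path blocked by {}):
  P1: open — no interior node is in the conditioning set.
  P2: open — no interior node is in the conditioning set.
{} does not satisfy the backdoor criterion.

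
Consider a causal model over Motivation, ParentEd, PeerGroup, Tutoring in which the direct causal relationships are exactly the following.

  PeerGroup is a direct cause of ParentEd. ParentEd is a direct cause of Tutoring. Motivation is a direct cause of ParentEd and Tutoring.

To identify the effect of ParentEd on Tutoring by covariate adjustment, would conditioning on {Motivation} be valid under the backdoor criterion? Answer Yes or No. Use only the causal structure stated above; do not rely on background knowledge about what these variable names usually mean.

Yes

Backdoor paths from ParentEd to Tutoring (paths whose first edge points into ParentEd):
  P1: ParentEd <- Motivation -> Tutoring
Condition 1 (no descendant of ParentEd in the set): holds — descendants of ParentEd are {Tutoring}; none are in {Motivation}.
Condition 2 (every backdoor path blocked by {Motivation}):
  P1: blocked at fork node Motivation ∈ conditioning set.
{Motivation} satisfies the backdoor criterion.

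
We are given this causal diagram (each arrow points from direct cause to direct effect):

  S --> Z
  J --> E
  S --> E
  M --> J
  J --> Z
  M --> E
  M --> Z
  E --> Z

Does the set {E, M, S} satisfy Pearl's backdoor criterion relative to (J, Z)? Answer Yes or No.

Backdoor paths from J to Z (paths whose first edge points into J):
  P1: J <- M -> E <- S -> Z
  P2: J <- M -> E -> Z
  P3: J <- M -> Z
Condition 1 (no descendant of J in the set): FAILS — E is a descendant of J.
Condition 2 (every backdoor path blocked by {E, M, S}):
  P1: blocked at fork node M ∈ conditioning set.
  P2: blocked at fork node M ∈ conditioning set.
  P3: blocked at fork node M ∈ conditioning set.
{E, M, S} does not satisfy the backdoor criterion.

No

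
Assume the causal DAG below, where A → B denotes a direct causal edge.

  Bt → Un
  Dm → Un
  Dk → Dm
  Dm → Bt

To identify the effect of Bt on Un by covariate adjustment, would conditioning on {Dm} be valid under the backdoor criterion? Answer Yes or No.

Backdoor paths from Bt to Un (paths whose first edge points into Bt):
  P1: Bt <- Dm -> Un
Condition 1 (no descendant of Bt in the set): holds — descendants of Bt are {Un}; none are in {Dm}.
Condition 2 (every backdoor path blocked by {Dm}):
  P1: blocked at fork node Dm ∈ conditioning set.
{Dm} satisfies the backdoor criterion.

Yes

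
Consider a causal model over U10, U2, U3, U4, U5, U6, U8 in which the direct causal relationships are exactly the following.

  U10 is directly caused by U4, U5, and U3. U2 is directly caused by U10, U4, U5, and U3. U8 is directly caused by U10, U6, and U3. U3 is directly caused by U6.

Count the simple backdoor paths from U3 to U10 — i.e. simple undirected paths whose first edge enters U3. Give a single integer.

1

A backdoor path from U3 to U10 is any simple undirected path whose first edge points into U3 (i.e. leaves U3 via a parent).
Parents of U3: {U6}.
Enumerating:
  P1: U3 <- U6 -> U8 <- U10
That exhausts the simple backdoor paths. Count: 1.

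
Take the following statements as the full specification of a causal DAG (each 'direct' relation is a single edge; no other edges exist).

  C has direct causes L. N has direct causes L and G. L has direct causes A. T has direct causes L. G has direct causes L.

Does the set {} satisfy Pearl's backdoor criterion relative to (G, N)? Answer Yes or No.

No

Backdoor paths from G to N (paths whose first edge points into G):
  P1: G <- L -> N
Condition 1 (no descendant of G in the set): holds — descendants of G are {N}; none are in {}.
Condition 2 (every backdoor path blocked by {}):
  P1: open — no interior node is in the conditioning set.
{} does not satisfy the backdoor criterion.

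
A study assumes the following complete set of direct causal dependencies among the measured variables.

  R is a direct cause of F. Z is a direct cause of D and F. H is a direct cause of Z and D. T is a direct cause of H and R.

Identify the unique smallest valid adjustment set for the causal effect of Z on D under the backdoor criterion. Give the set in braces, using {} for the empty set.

{H}

Variables eligible for adjustment (non-descendants of Z, excluding Z and D): {H, R, T}.
Backdoor paths from Z to D:
  P1: Z <- H -> D
The empty set is not sufficient: P1 (Z <- H -> D) has no collider blocking it and no conditioned non-collider, so it is open.
Try {H}:
  P1: blocked at fork node H ∈ conditioning set.
{H} contains no descendant of Z and blocks every backdoor path.
No other singleton works — e.g. {T} leaves P1 open — so {H} is the unique smallest valid adjustment set.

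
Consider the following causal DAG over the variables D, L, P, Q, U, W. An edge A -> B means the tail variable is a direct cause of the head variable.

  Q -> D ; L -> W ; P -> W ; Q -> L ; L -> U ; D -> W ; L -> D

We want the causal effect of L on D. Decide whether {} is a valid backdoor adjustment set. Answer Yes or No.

Backdoor paths from L to D (paths whose first edge points into L):
  P1: L <- Q -> D
Condition 1 (no descendant of L in the set): holds — descendants of L are {D, U, W}; none are in {}.
Condition 2 (every backdoor path blocked by {}):
  P1: open — no interior node is in the conditioning set.
{} does not satisfy the backdoor criterion.

No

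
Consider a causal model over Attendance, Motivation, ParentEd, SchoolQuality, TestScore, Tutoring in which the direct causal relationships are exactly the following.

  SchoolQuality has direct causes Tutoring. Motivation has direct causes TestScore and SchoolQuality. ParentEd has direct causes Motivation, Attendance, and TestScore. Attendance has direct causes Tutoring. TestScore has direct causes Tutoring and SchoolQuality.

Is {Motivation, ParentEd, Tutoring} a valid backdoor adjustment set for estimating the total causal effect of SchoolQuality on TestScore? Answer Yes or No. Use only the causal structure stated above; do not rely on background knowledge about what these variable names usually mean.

Backdoor paths from SchoolQuality to TestScore (paths whose first edge points into SchoolQuality):
  P1: SchoolQuality <- Tutoring -> TestScore
  P2: SchoolQuality <- Tutoring -> Attendance -> ParentEd <- TestScore
  P3: SchoolQuality <- Tutoring -> Attendance -> ParentEd <- Motivation <- TestScore
Condition 1 (no descendant of SchoolQuality in the set): FAILS — Motivation and ParentEd are descendants of SchoolQuality.
Condition 2 (every backdoor path blocked by {Motivation, ParentEd, Tutoring}):
  P1: blocked at fork node Tutoring ∈ conditioning set.
  P2: blocked at fork node Tutoring ∈ conditioning set.
  P3: blocked at fork node Tutoring ∈ conditioning set.
{Motivation, ParentEd, Tutoring} does not satisfy the backdoor criterion.

No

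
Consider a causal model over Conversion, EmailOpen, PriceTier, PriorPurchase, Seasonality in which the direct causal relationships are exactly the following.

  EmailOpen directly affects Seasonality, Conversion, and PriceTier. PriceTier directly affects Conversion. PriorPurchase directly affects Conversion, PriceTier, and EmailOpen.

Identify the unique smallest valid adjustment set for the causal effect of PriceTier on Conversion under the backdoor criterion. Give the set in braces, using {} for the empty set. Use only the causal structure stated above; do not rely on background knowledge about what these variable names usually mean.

{EmailOpen, PriorPurchase}

Variables eligible for adjustment (non-descendants of PriceTier, excluding PriceTier and Conversion): {EmailOpen, PriorPurchase, Seasonality}.
Backdoor paths from PriceTier to Conversion:
  P1: PriceTier <- PriorPurchase -> EmailOpen -> Conversion
  P2: PriceTier <- PriorPurchase -> Conversion
  P3: PriceTier <- EmailOpen <- PriorPurchase -> Conversion
  P4: PriceTier <- EmailOpen -> Conversion
The empty set is not sufficient: P1 (PriceTier <- PriorPurchase -> EmailOpen -> Conversion) has no collider blocking it and no conditioned non-collider, so it is open.
Try {EmailOpen, PriorPurchase}:
  P1: blocked at fork node PriorPurchase ∈ conditioning set.
  P2: blocked at fork node PriorPurchase ∈ conditioning set.
  P3: blocked at chain node EmailOpen ∈ conditioning set.
  P4: blocked at fork node EmailOpen ∈ conditioning set.
{EmailOpen, PriorPurchase} contains no descendant of PriceTier and blocks every backdoor path.
Every element of {EmailOpen, PriorPurchase} is needed (dropping EmailOpen leaves P4 open; dropping PriorPurchase leaves P2 open), so no proper subset is valid.
Among all size-2 subsets of the eligible variables, only {EmailOpen, PriorPurchase} blocks every backdoor path, so it is the unique smallest valid adjustment set.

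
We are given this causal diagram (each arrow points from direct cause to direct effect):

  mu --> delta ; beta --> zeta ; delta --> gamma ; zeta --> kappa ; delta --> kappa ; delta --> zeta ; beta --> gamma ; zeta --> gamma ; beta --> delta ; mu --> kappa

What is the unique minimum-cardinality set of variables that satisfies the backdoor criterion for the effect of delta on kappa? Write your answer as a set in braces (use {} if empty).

Variables eligible for adjustment (non-descendants of delta, excluding delta and kappa): {beta, mu}.
Backdoor paths from delta to kappa:
  P1: delta <- beta -> zeta -> kappa
  P2: delta <- beta -> gamma <- zeta -> kappa
  P3: delta <- mu -> kappa
The empty set is not sufficient: P1 (delta <- beta -> zeta -> kappa) has no collider blocking it and no conditioned non-collider, so it is open.
Try {beta, mu}:
  P1: blocked at fork node beta ∈ conditioning set.
  P2: blocked at fork node beta ∈ conditioning set.
  P3: blocked at fork node mu ∈ conditioning set.
{beta, mu} contains no descendant of delta and blocks every backdoor path.
Every element of {beta, mu} is needed (dropping beta leaves P1 open; dropping mu leaves P3 open), so no proper subset is valid.
Among all size-2 subsets of the eligible variables, only {beta, mu} blocks every backdoor path, so it is the unique smallest valid adjustment set.

{beta, mu}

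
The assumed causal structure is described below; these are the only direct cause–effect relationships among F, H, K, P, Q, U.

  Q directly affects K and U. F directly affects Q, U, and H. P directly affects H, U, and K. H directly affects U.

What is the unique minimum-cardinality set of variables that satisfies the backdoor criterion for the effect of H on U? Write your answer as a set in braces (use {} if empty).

Variables eligible for adjustment (non-descendants of H, excluding H and U): {F, K, P, Q}.
Backdoor paths from H to U:
  P1: H <- F -> Q -> K <- P -> U
  P2: H <- F -> Q -> U
  P3: H <- F -> U
  P4: H <- P -> K <- Q <- F -> U
  P5: H <- P -> K <- Q -> U
  P6: H <- P -> U
The empty set is not sufficient: P2 (H <- F -> Q -> U) has no collider blocking it and no conditioned non-collider, so it is open.
Try {F, P}:
  P1: blocked at fork node F ∈ conditioning set.
  P2: blocked at fork node F ∈ conditioning set.
  P3: blocked at fork node F ∈ conditioning set.
  P4: blocked at fork node P ∈ conditioning set.
  P5: blocked at fork node P ∈ conditioning set.
  P6: blocked at fork node P ∈ conditioning set.
{F, P} contains no descendant of H and blocks every backdoor path.
Every element of {F, P} is needed (dropping F leaves P2 open; dropping P leaves P6 open), so no proper subset is valid.
Among all size-2 subsets of the eligible variables, only {F, P} blocks every backdoor path, so it is the unique smallest valid adjustment set.

{F, P}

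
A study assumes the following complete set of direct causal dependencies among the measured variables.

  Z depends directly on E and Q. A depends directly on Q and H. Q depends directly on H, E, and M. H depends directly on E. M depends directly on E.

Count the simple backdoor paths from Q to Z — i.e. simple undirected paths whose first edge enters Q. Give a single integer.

3

A backdoor path from Q to Z is any simple undirected path whose first edge points into Q (i.e. leaves Q via a parent).
Parents of Q: {E, H, M}.
Enumerating:
  P1: Q <- E -> Z
  P2: Q <- M <- E -> Z
  P3: Q <- H <- E -> Z
That exhausts the simple backdoor paths. Count: 3.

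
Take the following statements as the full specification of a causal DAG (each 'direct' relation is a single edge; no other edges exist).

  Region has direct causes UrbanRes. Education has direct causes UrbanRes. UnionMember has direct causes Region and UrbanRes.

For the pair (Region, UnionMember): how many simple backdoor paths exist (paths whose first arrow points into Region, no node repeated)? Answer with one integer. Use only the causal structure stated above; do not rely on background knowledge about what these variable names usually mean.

1

A backdoor path from Region to UnionMember is any simple undirected path whose first edge points into Region (i.e. leaves Region via a parent).
Parents of Region: {UrbanRes}.
Enumerating:
  P1: Region <- UrbanRes -> UnionMember
That exhausts the simple backdoor paths. Count: 1.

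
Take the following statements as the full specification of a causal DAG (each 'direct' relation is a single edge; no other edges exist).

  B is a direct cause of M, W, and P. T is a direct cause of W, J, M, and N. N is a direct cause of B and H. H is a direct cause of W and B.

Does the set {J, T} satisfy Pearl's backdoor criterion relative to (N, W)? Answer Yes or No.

Backdoor paths from N to W (paths whose first edge points into N):
  P1: N <- T -> W
  P2: N <- T -> M <- B <- H -> W
  P3: N <- T -> M <- B -> W
Condition 1 (no descendant of N in the set): holds — descendants of N are {B, H, M, P, W}; none are in {J, T}.
Condition 2 (every backdoor path blocked by {J, T}):
  P1: blocked at fork node T ∈ conditioning set.
  P2: blocked at fork node T ∈ conditioning set.
  P3: blocked at fork node T ∈ conditioning set.
{J, T} satisfies the backdoor criterion.

Yes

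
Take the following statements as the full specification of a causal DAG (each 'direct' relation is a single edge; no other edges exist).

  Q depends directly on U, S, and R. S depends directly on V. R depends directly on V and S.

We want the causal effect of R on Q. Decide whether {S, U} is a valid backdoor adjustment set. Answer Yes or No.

Yes

Backdoor paths from R to Q (paths whose first edge points into R):
  P1: R <- V -> S -> Q
  P2: R <- S -> Q
Condition 1 (no descendant of R in the set): holds — descendants of R are {Q}; none are in {S, U}.
Condition 2 (every backdoor path blocked by {S, U}):
  P1: blocked at chain node S ∈ conditioning set.
  P2: blocked at fork node S ∈ conditioning set.
{S, U} satisfies the backdoor criterion.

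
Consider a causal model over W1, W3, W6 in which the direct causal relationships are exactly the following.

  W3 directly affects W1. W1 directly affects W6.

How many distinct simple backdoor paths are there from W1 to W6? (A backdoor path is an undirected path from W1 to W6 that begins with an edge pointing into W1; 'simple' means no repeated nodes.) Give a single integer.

A backdoor path from W1 to W6 is any simple undirected path whose first edge points into W1 (i.e. leaves W1 via a parent).
Parents of W1: {W3}.
No simple path from any parent of W1 reaches W6 without revisiting W1, so there are no backdoor paths.

0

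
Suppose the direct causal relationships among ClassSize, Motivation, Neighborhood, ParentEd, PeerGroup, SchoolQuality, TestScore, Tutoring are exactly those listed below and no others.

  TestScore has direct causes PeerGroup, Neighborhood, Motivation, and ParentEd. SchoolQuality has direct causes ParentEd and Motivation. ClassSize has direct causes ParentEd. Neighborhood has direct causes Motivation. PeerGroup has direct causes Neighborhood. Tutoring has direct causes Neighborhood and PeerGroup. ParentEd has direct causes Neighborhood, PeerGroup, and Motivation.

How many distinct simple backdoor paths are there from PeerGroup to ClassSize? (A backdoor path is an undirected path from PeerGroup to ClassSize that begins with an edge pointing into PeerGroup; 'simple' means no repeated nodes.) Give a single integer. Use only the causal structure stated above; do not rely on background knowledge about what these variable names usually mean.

A backdoor path from PeerGroup to ClassSize is any simple undirected path whose first edge points into PeerGroup (i.e. leaves PeerGroup via a parent).
Parents of PeerGroup: {Neighborhood}.
Enumerating:
  P1: PeerGroup <- Neighborhood <- Motivation -> ParentEd -> ClassSize
  P2: PeerGroup <- Neighborhood <- Motivation -> SchoolQuality <- ParentEd -> ClassSize
  P3: PeerGroup <- Neighborhood <- Motivation -> TestScore <- ParentEd -> ClassSize
  P4: PeerGroup <- Neighborhood -> ParentEd -> ClassSize
  P5: PeerGroup <- Neighborhood -> TestScore <- Motivation -> ParentEd -> ClassSize
  P6: PeerGroup <- Neighborhood -> TestScore <- Motivation -> SchoolQuality <- ParentEd -> ClassSize
  P7: PeerGroup <- Neighborhood -> TestScore <- ParentEd -> ClassSize
That exhausts the simple backdoor paths. Count: 7.

7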